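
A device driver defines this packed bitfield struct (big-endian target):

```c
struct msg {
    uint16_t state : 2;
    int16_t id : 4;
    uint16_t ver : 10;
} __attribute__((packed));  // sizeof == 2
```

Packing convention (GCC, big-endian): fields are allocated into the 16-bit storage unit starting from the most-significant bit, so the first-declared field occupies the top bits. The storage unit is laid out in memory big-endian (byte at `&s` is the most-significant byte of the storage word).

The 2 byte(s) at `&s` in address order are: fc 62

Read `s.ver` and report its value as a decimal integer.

[0]=0xfc [1]=0x62 (big-endian) → word 0xfc62
state [14+:2] = (word>>14) & 0x3 = 3
id [10+:4] = (word>>10) & 0xf = 15
ver [0+:10] = (word>>0) & 0x3ff = 98  ←

98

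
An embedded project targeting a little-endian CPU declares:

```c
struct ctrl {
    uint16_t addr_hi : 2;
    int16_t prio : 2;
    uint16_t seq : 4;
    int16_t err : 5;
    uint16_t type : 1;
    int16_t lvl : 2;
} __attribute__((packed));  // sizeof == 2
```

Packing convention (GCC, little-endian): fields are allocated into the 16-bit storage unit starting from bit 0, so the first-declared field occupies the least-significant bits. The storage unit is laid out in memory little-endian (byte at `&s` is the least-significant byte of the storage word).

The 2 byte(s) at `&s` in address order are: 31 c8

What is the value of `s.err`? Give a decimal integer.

8

[0]=0x31 [1]=0xc8 (little-endian) → word 0xc831
addr_hi:2 @ bit 0 → (0xc831>>0)&0x3 = 0x1
prio:2 @ bit 2 → (0xc831>>2)&0x3 = 0x0
seq:4 @ bit 4 → (0xc831>>4)&0xf = 0x3
err:5 @ bit 8 → (0xc831>>8)&0x1f = 0x8  ←
type:1 @ bit 13 → (0xc831>>13)&0x1 = 0x0
lvl:2 @ bit 14 → (0xc831>>14)&0x3 = 0x3
err signed 5b, MSB=0: value = 8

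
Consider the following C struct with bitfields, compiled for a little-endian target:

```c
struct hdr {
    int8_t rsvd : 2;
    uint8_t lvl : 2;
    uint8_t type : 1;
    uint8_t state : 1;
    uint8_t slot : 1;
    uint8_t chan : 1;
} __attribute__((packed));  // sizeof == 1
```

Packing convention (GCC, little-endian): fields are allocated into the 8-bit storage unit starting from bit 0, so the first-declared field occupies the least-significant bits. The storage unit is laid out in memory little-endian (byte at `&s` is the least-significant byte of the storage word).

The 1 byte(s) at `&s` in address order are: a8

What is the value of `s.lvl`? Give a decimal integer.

2

[0]=0xa8 (little-endian) → word 0xa8
rsvd:2 @ bit 0 → (0xa8>>0)&0x3 = 0x0
lvl:2 @ bit 2 → (0xa8>>2)&0x3 = 0x2  ←
type:1 @ bit 4 → (0xa8>>4)&0x1 = 0x0
state:1 @ bit 5 → (0xa8>>5)&0x1 = 0x1
slot:1 @ bit 6 → (0xa8>>6)&0x1 = 0x0
chan:1 @ bit 7 → (0xa8>>7)&0x1 = 0x1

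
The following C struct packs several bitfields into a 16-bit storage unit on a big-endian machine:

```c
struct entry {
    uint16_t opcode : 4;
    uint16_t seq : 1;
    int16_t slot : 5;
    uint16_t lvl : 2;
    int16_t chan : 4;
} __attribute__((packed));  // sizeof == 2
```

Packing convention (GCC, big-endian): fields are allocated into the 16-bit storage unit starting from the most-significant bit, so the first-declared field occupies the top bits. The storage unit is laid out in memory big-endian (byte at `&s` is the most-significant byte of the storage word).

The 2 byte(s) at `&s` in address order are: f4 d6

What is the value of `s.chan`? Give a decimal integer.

6

[0]=0xf4 [1]=0xd6 (big-endian) → word 0xf4d6
opcode:4 @ bit 12 → (0xf4d6>>12)&0xf = 0xf
seq:1 @ bit 11 → (0xf4d6>>11)&0x1 = 0x0
slot:5 @ bit 6 → (0xf4d6>>6)&0x1f = 0x13
lvl:2 @ bit 4 → (0xf4d6>>4)&0x3 = 0x1
chan:4 @ bit 0 → (0xf4d6>>0)&0xf = 0x6  ←
chan signed 4b, MSB=0: value = 6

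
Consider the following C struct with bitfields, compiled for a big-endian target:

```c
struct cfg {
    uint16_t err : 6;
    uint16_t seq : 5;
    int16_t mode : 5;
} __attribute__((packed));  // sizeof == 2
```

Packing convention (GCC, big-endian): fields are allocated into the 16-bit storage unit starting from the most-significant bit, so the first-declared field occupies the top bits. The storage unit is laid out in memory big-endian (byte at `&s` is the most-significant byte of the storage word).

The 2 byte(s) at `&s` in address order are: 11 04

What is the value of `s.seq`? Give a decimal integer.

[0]=0x11 [1]=0x04 (big-endian) → word 0x1104
err [10+:6] = (word>>10) & 0x3f = 4
seq [5+:5] = (word>>5) & 0x1f = 8  ←
mode [0+:5] = (word>>0) & 0x1f = 4

8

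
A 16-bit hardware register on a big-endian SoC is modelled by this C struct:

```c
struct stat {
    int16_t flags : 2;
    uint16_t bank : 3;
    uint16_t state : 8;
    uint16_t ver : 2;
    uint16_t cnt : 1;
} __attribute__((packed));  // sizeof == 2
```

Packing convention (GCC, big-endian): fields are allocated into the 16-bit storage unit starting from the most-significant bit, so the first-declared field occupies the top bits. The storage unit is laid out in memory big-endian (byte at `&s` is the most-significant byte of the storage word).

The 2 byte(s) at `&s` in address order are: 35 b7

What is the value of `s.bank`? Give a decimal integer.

[0]=0x35 [1]=0xb7 (big-endian) → word 0x35b7
flags:2 @ bit 14 → (0x35b7>>14)&0x3 = 0x0
bank:3 @ bit 11 → (0x35b7>>11)&0x7 = 0x6  ←
state:8 @ bit 3 → (0x35b7>>3)&0xff = 0xb6
ver:2 @ bit 1 → (0x35b7>>1)&0x3 = 0x3
cnt:1 @ bit 0 → (0x35b7>>0)&0x1 = 0x1

6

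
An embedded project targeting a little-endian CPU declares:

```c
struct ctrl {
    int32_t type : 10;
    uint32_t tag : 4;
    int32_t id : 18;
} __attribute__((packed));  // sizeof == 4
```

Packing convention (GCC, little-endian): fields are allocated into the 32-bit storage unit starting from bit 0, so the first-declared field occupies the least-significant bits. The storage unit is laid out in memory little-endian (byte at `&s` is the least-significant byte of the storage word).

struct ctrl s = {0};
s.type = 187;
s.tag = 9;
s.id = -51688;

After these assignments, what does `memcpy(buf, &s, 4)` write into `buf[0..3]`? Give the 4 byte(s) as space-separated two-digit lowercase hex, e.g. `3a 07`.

type:10 = 187 → 0xbb << 0 → word 0x000000bb
tag:4 = 9 → 0x9 << 10 → word 0x000024bb
id:18 = -51688 → 0x33618 << 14 → word 0xcd8624bb
word = 0xcd8624bb → little-endian bytes:
  [0]=0xbb  [1]=0x24  [2]=0x86  [3]=0xcd

bb 24 86 cd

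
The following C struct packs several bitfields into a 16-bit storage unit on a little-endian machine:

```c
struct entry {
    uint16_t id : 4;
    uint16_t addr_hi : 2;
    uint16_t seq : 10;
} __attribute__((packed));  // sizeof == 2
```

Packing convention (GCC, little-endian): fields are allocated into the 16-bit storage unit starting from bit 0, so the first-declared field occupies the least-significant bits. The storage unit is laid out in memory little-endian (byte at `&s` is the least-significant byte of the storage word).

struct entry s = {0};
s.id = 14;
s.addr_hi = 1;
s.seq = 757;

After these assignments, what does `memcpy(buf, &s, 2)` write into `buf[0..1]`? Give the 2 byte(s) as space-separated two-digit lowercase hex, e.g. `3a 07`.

id:4 = 14 → 0xe << 0 → word 0x000e
addr_hi:2 = 1 → 0x1 << 4 → word 0x001e
seq:10 = 757 → 0x2f5 << 6 → word 0xbd5e
word = 0xbd5e → little-endian bytes:
  [0]=0x5e  [1]=0xbd

5e bd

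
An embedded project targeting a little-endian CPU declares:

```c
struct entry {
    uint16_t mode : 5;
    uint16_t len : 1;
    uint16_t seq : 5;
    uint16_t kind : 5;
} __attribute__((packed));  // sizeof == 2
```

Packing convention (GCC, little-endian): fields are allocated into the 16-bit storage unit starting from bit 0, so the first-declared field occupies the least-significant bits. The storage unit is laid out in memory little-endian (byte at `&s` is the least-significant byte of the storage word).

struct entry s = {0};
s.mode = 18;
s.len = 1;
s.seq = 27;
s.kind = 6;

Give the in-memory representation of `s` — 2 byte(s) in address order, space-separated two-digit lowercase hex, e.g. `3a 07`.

f2 36

mode (5b) val=18 bits=0x12 at bit 0: 0x0012
len (1b) val=1 bits=0x1 at bit 5: 0x0032
seq (5b) val=27 bits=0x1b at bit 6: 0x06f2
kind (5b) val=6 bits=0x6 at bit 11: 0x36f2
word = 0x36f2 → little-endian bytes:
  [0]=0xf2  [1]=0x36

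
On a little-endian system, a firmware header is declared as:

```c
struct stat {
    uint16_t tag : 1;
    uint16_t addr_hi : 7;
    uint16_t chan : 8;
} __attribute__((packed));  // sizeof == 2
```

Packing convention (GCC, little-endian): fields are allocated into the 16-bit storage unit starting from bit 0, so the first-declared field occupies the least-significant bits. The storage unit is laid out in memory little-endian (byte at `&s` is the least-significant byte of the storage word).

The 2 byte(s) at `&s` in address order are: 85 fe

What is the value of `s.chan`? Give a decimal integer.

254

[0]=0x85 [1]=0xfe (little-endian) → word 0xfe85
tag:1 @ bit 0 → (0xfe85>>0)&0x1 = 0x1
addr_hi:7 @ bit 1 → (0xfe85>>1)&0x7f = 0x42
chan:8 @ bit 8 → (0xfe85>>8)&0xff = 0xfe  ←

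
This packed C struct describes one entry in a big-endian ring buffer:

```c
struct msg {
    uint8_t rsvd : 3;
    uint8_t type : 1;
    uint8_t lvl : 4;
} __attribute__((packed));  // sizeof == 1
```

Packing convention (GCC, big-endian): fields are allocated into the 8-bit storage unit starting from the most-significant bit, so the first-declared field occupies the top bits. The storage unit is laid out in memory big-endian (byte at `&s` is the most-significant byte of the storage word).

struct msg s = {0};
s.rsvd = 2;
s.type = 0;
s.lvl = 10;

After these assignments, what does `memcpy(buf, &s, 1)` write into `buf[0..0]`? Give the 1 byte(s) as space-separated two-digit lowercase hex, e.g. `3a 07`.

[5+:3] rsvd=2 & 0x7 = 0x2; word=0x40
[4+:1] type=0 & 0x1 = 0x0; word=0x40
[0+:4] lvl=10 & 0xf = 0xa; word=0x4a
word = 0x4a → big-endian bytes:
  [0]=0x4a

4a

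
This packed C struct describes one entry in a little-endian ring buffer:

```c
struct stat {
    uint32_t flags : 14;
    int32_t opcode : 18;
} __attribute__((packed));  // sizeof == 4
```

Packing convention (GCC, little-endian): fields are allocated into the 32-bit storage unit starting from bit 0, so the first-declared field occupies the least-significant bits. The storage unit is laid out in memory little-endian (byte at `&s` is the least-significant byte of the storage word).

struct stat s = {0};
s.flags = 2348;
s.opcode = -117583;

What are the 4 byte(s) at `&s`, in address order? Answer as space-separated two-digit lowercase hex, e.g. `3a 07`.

flags:14 = 2348 → 0x92c << 0 → word 0x0000092c
opcode:18 = -117583 → 0x234b1 << 14 → word 0x8d2c492c
word = 0x8d2c492c → little-endian bytes:
  [0]=0x2c  [1]=0x49  [2]=0x2c  [3]=0x8d

2c 49 2c 8d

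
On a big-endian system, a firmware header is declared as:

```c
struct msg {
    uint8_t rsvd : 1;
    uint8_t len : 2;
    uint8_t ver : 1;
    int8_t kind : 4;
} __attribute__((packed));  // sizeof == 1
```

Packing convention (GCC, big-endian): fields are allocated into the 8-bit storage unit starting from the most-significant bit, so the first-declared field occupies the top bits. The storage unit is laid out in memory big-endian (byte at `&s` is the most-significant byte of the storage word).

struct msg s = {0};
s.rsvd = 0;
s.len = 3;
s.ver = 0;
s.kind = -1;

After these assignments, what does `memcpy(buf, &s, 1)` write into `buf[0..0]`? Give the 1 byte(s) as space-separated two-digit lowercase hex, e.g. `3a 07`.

6f

rsvd:1 = 0 → 0x0 << 7 → word 0x00
len:2 = 3 → 0x3 << 5 → word 0x60
ver:1 = 0 → 0x0 << 4 → word 0x60
kind:4 = -1 → 0xf << 0 → word 0x6f
word = 0x6f → big-endian bytes:
  [0]=0x6f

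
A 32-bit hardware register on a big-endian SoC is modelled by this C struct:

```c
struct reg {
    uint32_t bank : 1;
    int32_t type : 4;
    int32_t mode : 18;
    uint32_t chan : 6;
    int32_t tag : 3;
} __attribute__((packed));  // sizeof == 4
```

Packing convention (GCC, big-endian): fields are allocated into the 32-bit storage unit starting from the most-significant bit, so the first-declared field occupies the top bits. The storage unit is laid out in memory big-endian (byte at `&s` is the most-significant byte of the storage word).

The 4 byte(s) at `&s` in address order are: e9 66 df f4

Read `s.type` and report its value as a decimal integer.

-3

[0]=0xe9 [1]=0x66 [2]=0xdf [3]=0xf4 (big-endian) → word 0xe966dff4
bank:1 @ bit 31 → (0xe966dff4>>31)&0x1 = 0x1
type:4 @ bit 27 → (0xe966dff4>>27)&0xf = 0xd  ←
mode:18 @ bit 9 → (0xe966dff4>>9)&0x3ffff = 0xb36f
chan:6 @ bit 3 → (0xe966dff4>>3)&0x3f = 0x3e
tag:3 @ bit 0 → (0xe966dff4>>0)&0x7 = 0x4
type signed 4b, MSB=1: 13 - 16 = -3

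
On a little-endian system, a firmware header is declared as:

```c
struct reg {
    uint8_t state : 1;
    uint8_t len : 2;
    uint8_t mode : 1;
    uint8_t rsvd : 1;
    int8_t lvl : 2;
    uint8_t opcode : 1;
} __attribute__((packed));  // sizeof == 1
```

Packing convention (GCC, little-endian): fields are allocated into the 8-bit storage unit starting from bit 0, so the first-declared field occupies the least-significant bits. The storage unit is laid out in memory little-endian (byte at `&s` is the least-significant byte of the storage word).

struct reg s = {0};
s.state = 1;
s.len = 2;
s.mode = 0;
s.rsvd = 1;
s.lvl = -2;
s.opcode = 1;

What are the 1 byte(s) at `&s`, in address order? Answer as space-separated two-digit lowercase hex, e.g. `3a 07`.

d5

state:1 = 1 → 0x1 << 0 → word 0x01
len:2 = 2 → 0x2 << 1 → word 0x05
mode:1 = 0 → 0x0 << 3 → word 0x05
rsvd:1 = 1 → 0x1 << 4 → word 0x15
lvl:2 = -2 → 0x2 << 5 → word 0x55
opcode:1 = 1 → 0x1 << 7 → word 0xd5
word = 0xd5 → little-endian bytes:
  [0]=0xd5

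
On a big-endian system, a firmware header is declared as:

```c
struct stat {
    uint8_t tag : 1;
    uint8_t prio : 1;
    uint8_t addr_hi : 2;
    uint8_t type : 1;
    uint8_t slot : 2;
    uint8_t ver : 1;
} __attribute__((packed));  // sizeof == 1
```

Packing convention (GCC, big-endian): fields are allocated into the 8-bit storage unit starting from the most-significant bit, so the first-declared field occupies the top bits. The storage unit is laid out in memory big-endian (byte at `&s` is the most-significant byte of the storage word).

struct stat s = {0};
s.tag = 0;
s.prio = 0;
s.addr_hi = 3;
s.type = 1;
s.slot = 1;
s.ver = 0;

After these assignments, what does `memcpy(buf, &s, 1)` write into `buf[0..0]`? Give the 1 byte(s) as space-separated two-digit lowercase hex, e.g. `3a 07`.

tag (1b) val=0 bits=0x0 at bit 7: 0x00
prio (1b) val=0 bits=0x0 at bit 6: 0x00
addr_hi (2b) val=3 bits=0x3 at bit 4: 0x30
type (1b) val=1 bits=0x1 at bit 3: 0x38
slot (2b) val=1 bits=0x1 at bit 1: 0x3a
ver (1b) val=0 bits=0x0 at bit 0: 0x3a
word = 0x3a → big-endian bytes:
  [0]=0x3a

3a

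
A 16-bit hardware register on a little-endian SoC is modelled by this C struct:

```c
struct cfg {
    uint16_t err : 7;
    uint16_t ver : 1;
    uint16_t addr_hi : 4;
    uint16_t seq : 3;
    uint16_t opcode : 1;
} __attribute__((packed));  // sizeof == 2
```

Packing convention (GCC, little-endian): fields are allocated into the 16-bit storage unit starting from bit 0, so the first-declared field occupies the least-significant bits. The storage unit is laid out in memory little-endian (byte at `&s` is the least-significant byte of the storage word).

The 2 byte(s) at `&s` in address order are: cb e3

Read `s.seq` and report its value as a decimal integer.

[0]=0xcb [1]=0xe3 (little-endian) → word 0xe3cb
err [0+:7] = (word>>0) & 0x7f = 75
ver [7+:1] = (word>>7) & 0x1 = 1
addr_hi [8+:4] = (word>>8) & 0xf = 3
seq [12+:3] = (word>>12) & 0x7 = 6  ←
opcode [15+:1] = (word>>15) & 0x1 = 1

6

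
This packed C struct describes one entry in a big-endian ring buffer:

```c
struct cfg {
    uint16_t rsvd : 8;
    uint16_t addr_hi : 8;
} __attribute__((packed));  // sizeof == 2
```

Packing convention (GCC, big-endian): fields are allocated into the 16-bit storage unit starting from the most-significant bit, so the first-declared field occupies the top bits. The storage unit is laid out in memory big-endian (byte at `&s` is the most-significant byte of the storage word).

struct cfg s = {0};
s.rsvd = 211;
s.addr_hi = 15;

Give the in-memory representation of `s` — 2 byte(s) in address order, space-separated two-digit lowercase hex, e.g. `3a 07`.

rsvd (8b) val=211 bits=0xd3 at bit 8: 0xd300
addr_hi (8b) val=15 bits=0xf at bit 0: 0xd30f
word = 0xd30f → big-endian bytes:
  [0]=0xd3  [1]=0x0f

d3 0f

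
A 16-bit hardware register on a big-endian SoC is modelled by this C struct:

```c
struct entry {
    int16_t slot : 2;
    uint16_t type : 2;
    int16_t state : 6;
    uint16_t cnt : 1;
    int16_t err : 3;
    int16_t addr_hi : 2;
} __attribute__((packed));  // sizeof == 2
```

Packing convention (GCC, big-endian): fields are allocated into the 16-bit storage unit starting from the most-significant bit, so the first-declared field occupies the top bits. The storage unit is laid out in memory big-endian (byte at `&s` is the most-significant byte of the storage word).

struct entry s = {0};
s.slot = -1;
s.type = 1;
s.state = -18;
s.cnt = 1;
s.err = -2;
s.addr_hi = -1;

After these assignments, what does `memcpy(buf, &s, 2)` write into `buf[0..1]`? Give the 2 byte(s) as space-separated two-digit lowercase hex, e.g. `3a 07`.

slot:2 = -1 → 0x3 << 14 → word 0xc000
type:2 = 1 → 0x1 << 12 → word 0xd000
state:6 = -18 → 0x2e << 6 → word 0xdb80
cnt:1 = 1 → 0x1 << 5 → word 0xdba0
err:3 = -2 → 0x6 << 2 → word 0xdbb8
addr_hi:2 = -1 → 0x3 << 0 → word 0xdbbb
word = 0xdbbb → big-endian bytes:
  [0]=0xdb  [1]=0xbb

db bb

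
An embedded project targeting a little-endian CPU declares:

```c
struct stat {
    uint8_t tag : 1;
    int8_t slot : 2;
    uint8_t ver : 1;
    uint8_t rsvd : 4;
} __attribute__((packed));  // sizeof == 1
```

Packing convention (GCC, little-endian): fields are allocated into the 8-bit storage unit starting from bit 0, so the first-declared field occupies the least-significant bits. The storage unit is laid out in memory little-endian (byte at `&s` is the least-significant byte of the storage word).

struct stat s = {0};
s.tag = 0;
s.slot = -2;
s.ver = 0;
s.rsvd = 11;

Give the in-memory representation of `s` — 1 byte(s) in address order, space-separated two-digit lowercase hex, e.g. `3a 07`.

b4

tag:1 = 0 → 0x0 << 0 → word 0x00
slot:2 = -2 → 0x2 << 1 → word 0x04
ver:1 = 0 → 0x0 << 3 → word 0x04
rsvd:4 = 11 → 0xb << 4 → word 0xb4
word = 0xb4 → little-endian bytes:
  [0]=0xb4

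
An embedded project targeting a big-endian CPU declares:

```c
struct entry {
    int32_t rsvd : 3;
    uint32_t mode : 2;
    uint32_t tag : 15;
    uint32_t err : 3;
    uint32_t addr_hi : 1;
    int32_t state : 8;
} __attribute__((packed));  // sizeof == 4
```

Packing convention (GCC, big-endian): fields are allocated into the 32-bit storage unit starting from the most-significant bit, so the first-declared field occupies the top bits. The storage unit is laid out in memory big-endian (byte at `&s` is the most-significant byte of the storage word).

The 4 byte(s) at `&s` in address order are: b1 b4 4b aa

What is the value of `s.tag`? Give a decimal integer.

[0]=0xb1 [1]=0xb4 [2]=0x4b [3]=0xaa (big-endian) → word 0xb1b44baa
rsvd:3 @ bit 29 → (0xb1b44baa>>29)&0x7 = 0x5
mode:2 @ bit 27 → (0xb1b44baa>>27)&0x3 = 0x2
tag:15 @ bit 12 → (0xb1b44baa>>12)&0x7fff = 0x1b44  ←
err:3 @ bit 9 → (0xb1b44baa>>9)&0x7 = 0x5
addr_hi:1 @ bit 8 → (0xb1b44baa>>8)&0x1 = 0x1
state:8 @ bit 0 → (0xb1b44baa>>0)&0xff = 0xaa

6980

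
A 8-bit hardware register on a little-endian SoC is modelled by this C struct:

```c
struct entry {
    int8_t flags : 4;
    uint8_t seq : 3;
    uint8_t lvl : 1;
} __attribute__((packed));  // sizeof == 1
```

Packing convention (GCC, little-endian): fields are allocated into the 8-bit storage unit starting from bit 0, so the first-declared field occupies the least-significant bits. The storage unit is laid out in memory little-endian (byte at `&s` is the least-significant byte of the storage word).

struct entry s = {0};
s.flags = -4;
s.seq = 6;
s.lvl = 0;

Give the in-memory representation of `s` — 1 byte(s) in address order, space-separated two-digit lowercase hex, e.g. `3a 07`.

6c

[0+:4] flags=-4 & 0xf = 0xc; word=0x0c
[4+:3] seq=6 & 0x7 = 0x6; word=0x6c
[7+:1] lvl=0 & 0x1 = 0x0; word=0x6c
word = 0x6c → little-endian bytes:
  [0]=0x6c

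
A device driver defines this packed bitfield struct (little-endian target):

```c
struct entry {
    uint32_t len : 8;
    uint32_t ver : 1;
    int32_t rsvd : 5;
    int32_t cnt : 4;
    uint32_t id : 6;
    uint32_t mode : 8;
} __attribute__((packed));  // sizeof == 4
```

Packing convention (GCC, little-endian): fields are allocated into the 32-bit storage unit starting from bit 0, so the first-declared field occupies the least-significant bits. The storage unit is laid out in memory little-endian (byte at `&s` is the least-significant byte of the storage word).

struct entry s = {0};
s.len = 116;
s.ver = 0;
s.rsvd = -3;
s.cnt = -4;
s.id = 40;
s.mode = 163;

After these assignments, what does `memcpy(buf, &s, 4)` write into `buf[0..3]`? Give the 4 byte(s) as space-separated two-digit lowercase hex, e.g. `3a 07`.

len (8b) val=116 bits=0x74 at bit 0: 0x00000074
ver (1b) val=0 bits=0x0 at bit 8: 0x00000074
rsvd (5b) val=-3 bits=0x1d at bit 9: 0x00003a74
cnt (4b) val=-4 bits=0xc at bit 14: 0x00033a74
id (6b) val=40 bits=0x28 at bit 18: 0x00a33a74
mode (8b) val=163 bits=0xa3 at bit 24: 0xa3a33a74
word = 0xa3a33a74 → little-endian bytes:
  [0]=0x74  [1]=0x3a  [2]=0xa3  [3]=0xa3

74 3a a3 a3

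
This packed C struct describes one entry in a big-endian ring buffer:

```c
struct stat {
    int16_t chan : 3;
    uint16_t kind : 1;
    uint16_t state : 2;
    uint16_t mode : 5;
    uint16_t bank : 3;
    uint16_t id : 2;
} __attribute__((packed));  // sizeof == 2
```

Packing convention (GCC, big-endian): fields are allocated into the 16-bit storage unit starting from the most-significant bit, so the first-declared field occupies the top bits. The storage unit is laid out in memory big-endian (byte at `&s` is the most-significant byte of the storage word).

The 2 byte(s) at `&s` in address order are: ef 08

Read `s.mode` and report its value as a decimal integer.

[0]=0xef [1]=0x08 (big-endian) → word 0xef08
chan:3 @ bit 13 → (0xef08>>13)&0x7 = 0x7
kind:1 @ bit 12 → (0xef08>>12)&0x1 = 0x0
state:2 @ bit 10 → (0xef08>>10)&0x3 = 0x3
mode:5 @ bit 5 → (0xef08>>5)&0x1f = 0x18  ←
bank:3 @ bit 2 → (0xef08>>2)&0x7 = 0x2
id:2 @ bit 0 → (0xef08>>0)&0x3 = 0x0

24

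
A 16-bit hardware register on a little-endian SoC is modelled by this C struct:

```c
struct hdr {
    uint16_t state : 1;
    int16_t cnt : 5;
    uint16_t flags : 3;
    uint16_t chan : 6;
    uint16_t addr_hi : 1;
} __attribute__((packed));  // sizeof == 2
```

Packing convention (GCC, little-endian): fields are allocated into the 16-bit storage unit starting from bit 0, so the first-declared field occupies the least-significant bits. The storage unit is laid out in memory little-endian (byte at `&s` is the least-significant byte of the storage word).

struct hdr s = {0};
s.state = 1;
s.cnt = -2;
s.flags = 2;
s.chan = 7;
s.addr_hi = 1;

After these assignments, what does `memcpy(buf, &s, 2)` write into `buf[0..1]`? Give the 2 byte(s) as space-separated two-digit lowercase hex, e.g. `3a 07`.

bd 8e

state:1 = 1 → 0x1 << 0 → word 0x0001
cnt:5 = -2 → 0x1e << 1 → word 0x003d
flags:3 = 2 → 0x2 << 6 → word 0x00bd
chan:6 = 7 → 0x7 << 9 → word 0x0ebd
addr_hi:1 = 1 → 0x1 << 15 → word 0x8ebd
word = 0x8ebd → little-endian bytes:
  [0]=0xbd  [1]=0x8e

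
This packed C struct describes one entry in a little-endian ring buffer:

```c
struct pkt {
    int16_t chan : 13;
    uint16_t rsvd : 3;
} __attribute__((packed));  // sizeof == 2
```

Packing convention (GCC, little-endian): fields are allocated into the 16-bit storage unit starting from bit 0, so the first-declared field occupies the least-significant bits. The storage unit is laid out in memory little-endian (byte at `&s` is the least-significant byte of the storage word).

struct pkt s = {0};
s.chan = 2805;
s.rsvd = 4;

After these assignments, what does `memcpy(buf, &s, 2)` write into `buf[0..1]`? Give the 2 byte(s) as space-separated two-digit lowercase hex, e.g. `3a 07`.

[0+:13] chan=2805 & 0x1fff = 0xaf5; word=0x0af5
[13+:3] rsvd=4 & 0x7 = 0x4; word=0x8af5
word = 0x8af5 → little-endian bytes:
  [0]=0xf5  [1]=0x8a

f5 8a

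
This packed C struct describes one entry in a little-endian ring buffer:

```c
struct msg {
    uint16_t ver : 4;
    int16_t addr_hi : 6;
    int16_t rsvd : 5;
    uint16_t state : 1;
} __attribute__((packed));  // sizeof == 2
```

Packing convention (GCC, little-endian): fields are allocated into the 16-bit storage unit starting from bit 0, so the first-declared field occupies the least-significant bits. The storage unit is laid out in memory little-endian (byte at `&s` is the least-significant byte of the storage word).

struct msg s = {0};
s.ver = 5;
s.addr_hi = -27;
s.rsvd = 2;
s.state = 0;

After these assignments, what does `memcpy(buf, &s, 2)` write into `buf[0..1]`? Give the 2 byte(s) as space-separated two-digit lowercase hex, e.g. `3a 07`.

55 0a

[0+:4] ver=5 & 0xf = 0x5; word=0x0005
[4+:6] addr_hi=-27 & 0x3f = 0x25; word=0x0255
[10+:5] rsvd=2 & 0x1f = 0x2; word=0x0a55
[15+:1] state=0 & 0x1 = 0x0; word=0x0a55
word = 0x0a55 → little-endian bytes:
  [0]=0x55  [1]=0x0a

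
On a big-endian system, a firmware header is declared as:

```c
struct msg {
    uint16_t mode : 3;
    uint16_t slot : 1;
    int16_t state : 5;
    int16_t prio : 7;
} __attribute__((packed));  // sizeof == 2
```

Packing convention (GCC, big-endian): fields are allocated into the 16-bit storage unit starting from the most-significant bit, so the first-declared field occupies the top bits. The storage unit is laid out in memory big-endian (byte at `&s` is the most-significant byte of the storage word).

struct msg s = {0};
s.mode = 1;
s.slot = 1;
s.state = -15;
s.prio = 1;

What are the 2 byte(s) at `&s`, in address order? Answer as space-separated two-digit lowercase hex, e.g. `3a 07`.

mode:3 = 1 → 0x1 << 13 → word 0x2000
slot:1 = 1 → 0x1 << 12 → word 0x3000
state:5 = -15 → 0x11 << 7 → word 0x3880
prio:7 = 1 → 0x1 << 0 → word 0x3881
word = 0x3881 → big-endian bytes:
  [0]=0x38  [1]=0x81

38 81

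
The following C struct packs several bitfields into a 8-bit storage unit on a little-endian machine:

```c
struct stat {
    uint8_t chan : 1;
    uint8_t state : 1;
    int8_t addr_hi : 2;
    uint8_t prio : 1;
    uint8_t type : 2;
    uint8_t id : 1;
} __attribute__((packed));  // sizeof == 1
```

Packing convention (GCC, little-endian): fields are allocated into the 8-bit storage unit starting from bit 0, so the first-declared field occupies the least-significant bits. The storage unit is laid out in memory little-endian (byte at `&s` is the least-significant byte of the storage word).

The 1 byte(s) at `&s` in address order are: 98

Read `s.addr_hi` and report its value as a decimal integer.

-2

[0]=0x98 (little-endian) → word 0x98
chan:1 @ bit 0 → (0x98>>0)&0x1 = 0x0
state:1 @ bit 1 → (0x98>>1)&0x1 = 0x0
addr_hi:2 @ bit 2 → (0x98>>2)&0x3 = 0x2  ←
prio:1 @ bit 4 → (0x98>>4)&0x1 = 0x1
type:2 @ bit 5 → (0x98>>5)&0x3 = 0x0
id:1 @ bit 7 → (0x98>>7)&0x1 = 0x1
addr_hi signed 2b, MSB=1: 2 - 4 = -2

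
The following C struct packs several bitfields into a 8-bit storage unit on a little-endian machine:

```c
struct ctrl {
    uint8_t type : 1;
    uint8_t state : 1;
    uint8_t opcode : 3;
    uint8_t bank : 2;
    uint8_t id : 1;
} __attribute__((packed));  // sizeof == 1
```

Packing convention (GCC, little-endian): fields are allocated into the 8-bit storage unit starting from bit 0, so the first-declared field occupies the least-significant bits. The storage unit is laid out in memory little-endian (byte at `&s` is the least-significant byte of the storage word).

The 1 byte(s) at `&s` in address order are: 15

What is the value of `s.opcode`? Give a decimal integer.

5

[0]=0x15 (little-endian) → word 0x15
type:1 @ bit 0 → (0x15>>0)&0x1 = 0x1
state:1 @ bit 1 → (0x15>>1)&0x1 = 0x0
opcode:3 @ bit 2 → (0x15>>2)&0x7 = 0x5  ←
bank:2 @ bit 5 → (0x15>>5)&0x3 = 0x0
id:1 @ bit 7 → (0x15>>7)&0x1 = 0x0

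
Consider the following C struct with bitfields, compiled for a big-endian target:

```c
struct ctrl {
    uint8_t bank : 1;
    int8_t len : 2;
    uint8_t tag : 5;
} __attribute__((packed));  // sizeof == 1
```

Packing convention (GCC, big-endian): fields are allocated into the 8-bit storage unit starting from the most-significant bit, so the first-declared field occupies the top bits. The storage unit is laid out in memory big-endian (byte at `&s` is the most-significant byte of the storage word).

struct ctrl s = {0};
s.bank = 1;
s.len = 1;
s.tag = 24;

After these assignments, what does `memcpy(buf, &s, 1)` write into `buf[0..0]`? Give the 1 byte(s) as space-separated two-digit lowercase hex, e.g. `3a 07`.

bank:1 = 1 → 0x1 << 7 → word 0x80
len:2 = 1 → 0x1 << 5 → word 0xa0
tag:5 = 24 → 0x18 << 0 → word 0xb8
word = 0xb8 → big-endian bytes:
  [0]=0xb8

b8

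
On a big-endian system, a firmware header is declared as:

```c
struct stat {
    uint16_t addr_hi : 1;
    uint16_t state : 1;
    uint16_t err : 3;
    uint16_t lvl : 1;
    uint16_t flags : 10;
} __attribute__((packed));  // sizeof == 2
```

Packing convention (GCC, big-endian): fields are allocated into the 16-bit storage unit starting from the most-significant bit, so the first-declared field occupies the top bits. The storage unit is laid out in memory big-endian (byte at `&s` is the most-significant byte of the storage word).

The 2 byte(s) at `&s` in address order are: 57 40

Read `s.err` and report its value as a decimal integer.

2

[0]=0x57 [1]=0x40 (big-endian) → word 0x5740
addr_hi:1 @ bit 15 → (0x5740>>15)&0x1 = 0x0
state:1 @ bit 14 → (0x5740>>14)&0x1 = 0x1
err:3 @ bit 11 → (0x5740>>11)&0x7 = 0x2  ←
lvl:1 @ bit 10 → (0x5740>>10)&0x1 = 0x1
flags:10 @ bit 0 → (0x5740>>0)&0x3ff = 0x340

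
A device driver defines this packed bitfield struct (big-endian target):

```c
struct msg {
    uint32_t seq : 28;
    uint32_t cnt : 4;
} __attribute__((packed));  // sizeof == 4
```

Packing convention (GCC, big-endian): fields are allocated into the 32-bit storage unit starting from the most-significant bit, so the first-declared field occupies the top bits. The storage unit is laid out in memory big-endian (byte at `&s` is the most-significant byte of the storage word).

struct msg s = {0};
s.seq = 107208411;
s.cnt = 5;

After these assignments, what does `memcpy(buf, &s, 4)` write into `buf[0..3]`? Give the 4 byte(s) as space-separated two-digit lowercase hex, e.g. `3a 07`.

66 3d ed b5

seq:28 = 107208411 → 0x663dedb << 4 → word 0x663dedb0
cnt:4 = 5 → 0x5 << 0 → word 0x663dedb5
word = 0x663dedb5 → big-endian bytes:
  [0]=0x66  [1]=0x3d  [2]=0xed  [3]=0xb5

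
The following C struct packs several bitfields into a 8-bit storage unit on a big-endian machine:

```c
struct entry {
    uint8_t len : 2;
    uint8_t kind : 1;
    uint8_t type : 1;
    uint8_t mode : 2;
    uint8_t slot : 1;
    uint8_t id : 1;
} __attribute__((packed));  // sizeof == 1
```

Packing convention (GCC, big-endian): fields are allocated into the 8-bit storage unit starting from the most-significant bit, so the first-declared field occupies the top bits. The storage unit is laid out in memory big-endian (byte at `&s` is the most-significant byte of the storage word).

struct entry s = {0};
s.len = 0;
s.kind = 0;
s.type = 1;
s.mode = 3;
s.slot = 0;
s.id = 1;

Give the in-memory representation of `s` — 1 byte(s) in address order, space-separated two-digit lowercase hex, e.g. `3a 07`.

[6+:2] len=0 & 0x3 = 0x0; word=0x00
[5+:1] kind=0 & 0x1 = 0x0; word=0x00
[4+:1] type=1 & 0x1 = 0x1; word=0x10
[2+:2] mode=3 & 0x3 = 0x3; word=0x1c
[1+:1] slot=0 & 0x1 = 0x0; word=0x1c
[0+:1] id=1 & 0x1 = 0x1; word=0x1d
word = 0x1d → big-endian bytes:
  [0]=0x1d

1d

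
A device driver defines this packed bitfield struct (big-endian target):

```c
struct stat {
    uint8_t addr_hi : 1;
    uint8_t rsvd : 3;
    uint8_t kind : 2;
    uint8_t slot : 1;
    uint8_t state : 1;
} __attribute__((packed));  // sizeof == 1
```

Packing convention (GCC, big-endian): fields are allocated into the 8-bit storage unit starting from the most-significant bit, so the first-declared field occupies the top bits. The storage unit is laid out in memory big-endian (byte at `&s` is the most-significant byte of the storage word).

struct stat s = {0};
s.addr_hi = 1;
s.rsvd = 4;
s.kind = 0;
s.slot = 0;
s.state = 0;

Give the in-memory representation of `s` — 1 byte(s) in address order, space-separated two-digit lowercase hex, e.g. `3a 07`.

addr_hi (1b) val=1 bits=0x1 at bit 7: 0x80
rsvd (3b) val=4 bits=0x4 at bit 4: 0xc0
kind (2b) val=0 bits=0x0 at bit 2: 0xc0
slot (1b) val=0 bits=0x0 at bit 1: 0xc0
state (1b) val=0 bits=0x0 at bit 0: 0xc0
word = 0xc0 → big-endian bytes:
  [0]=0xc0

c0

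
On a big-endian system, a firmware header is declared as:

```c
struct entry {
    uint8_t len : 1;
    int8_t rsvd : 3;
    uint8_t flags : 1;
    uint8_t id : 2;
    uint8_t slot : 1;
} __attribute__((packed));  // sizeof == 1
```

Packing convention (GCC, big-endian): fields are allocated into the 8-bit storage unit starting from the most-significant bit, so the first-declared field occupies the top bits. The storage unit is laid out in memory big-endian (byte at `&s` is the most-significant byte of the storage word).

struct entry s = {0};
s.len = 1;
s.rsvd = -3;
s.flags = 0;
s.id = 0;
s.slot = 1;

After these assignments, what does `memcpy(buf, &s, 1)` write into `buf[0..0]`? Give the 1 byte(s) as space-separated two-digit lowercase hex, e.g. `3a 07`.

d1

len:1 = 1 → 0x1 << 7 → word 0x80
rsvd:3 = -3 → 0x5 << 4 → word 0xd0
flags:1 = 0 → 0x0 << 3 → word 0xd0
id:2 = 0 → 0x0 << 1 → word 0xd0
slot:1 = 1 → 0x1 << 0 → word 0xd1
word = 0xd1 → big-endian bytes:
  [0]=0xd1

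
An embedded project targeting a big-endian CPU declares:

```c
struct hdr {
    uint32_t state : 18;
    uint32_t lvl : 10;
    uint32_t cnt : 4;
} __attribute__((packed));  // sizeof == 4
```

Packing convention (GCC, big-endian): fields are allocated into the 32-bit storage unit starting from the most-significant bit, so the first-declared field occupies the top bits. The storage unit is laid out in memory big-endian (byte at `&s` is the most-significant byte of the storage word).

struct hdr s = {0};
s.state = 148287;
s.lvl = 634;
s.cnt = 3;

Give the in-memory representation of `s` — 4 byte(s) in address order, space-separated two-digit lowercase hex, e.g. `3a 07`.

[14+:18] state=148287 & 0x3ffff = 0x2433f; word=0x90cfc000
[4+:10] lvl=634 & 0x3ff = 0x27a; word=0x90cfe7a0
[0+:4] cnt=3 & 0xf = 0x3; word=0x90cfe7a3
word = 0x90cfe7a3 → big-endian bytes:
  [0]=0x90  [1]=0xcf  [2]=0xe7  [3]=0xa3

90 cf e7 a3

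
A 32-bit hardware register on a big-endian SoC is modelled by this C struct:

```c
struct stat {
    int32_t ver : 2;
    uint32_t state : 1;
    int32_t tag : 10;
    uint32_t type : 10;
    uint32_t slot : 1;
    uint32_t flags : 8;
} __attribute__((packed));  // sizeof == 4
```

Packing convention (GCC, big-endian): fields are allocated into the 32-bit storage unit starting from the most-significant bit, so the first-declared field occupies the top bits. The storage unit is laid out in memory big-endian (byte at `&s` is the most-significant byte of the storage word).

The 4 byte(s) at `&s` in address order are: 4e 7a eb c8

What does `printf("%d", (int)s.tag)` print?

[0]=0x4e [1]=0x7a [2]=0xeb [3]=0xc8 (big-endian) → word 0x4e7aebc8
ver:2 @ bit 30 → (0x4e7aebc8>>30)&0x3 = 0x1
state:1 @ bit 29 → (0x4e7aebc8>>29)&0x1 = 0x0
tag:10 @ bit 19 → (0x4e7aebc8>>19)&0x3ff = 0x1cf  ←
type:10 @ bit 9 → (0x4e7aebc8>>9)&0x3ff = 0x175
slot:1 @ bit 8 → (0x4e7aebc8>>8)&0x1 = 0x1
flags:8 @ bit 0 → (0x4e7aebc8>>0)&0xff = 0xc8
tag signed 10b, MSB=0: value = 463

463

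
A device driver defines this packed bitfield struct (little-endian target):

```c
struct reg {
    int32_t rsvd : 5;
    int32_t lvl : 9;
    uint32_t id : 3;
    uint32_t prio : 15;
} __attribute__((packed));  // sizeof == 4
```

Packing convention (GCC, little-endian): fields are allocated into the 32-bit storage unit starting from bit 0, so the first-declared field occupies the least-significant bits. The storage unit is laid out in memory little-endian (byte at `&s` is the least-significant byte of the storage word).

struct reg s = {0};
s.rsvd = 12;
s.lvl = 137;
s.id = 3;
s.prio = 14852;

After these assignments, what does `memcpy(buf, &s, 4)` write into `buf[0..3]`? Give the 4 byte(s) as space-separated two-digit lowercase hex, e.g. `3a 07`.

[0+:5] rsvd=12 & 0x1f = 0xc; word=0x0000000c
[5+:9] lvl=137 & 0x1ff = 0x89; word=0x0000112c
[14+:3] id=3 & 0x7 = 0x3; word=0x0000d12c
[17+:15] prio=14852 & 0x7fff = 0x3a04; word=0x7408d12c
word = 0x7408d12c → little-endian bytes:
  [0]=0x2c  [1]=0xd1  [2]=0x08  [3]=0x74

2c d1 08 74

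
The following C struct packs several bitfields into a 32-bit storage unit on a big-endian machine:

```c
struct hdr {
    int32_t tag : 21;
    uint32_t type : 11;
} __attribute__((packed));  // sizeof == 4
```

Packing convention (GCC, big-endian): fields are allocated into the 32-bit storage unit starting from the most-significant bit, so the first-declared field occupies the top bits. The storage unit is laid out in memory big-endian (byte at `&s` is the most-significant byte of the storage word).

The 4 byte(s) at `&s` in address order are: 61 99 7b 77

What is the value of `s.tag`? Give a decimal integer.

799535

[0]=0x61 [1]=0x99 [2]=0x7b [3]=0x77 (big-endian) → word 0x61997b77
tag [11+:21] = (word>>11) & 0x1fffff = 799535  ←
type [0+:11] = (word>>0) & 0x7ff = 887
tag signed 21b, MSB=0: value = 799535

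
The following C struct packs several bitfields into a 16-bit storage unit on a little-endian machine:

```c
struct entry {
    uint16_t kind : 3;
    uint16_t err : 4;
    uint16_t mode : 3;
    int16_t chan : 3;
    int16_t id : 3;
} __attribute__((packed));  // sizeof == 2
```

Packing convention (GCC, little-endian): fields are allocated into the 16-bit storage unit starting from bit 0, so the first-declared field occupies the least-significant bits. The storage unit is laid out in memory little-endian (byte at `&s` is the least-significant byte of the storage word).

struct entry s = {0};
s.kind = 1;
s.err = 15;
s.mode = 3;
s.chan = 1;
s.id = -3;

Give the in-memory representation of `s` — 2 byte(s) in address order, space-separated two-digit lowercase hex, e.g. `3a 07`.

f9 a5

kind (3b) val=1 bits=0x1 at bit 0: 0x0001
err (4b) val=15 bits=0xf at bit 3: 0x0079
mode (3b) val=3 bits=0x3 at bit 7: 0x01f9
chan (3b) val=1 bits=0x1 at bit 10: 0x05f9
id (3b) val=-3 bits=0x5 at bit 13: 0xa5f9
word = 0xa5f9 → little-endian bytes:
  [0]=0xf9  [1]=0xa5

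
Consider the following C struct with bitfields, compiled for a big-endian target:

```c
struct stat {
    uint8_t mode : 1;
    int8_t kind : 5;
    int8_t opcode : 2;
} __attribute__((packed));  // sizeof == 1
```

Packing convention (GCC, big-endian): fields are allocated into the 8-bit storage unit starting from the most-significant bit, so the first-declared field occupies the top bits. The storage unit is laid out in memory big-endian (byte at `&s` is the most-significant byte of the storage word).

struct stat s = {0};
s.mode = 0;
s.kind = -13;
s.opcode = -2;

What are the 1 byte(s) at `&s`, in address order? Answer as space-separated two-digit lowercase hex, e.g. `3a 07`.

[7+:1] mode=0 & 0x1 = 0x0; word=0x00
[2+:5] kind=-13 & 0x1f = 0x13; word=0x4c
[0+:2] opcode=-2 & 0x3 = 0x2; word=0x4e
word = 0x4e → big-endian bytes:
  [0]=0x4e

4e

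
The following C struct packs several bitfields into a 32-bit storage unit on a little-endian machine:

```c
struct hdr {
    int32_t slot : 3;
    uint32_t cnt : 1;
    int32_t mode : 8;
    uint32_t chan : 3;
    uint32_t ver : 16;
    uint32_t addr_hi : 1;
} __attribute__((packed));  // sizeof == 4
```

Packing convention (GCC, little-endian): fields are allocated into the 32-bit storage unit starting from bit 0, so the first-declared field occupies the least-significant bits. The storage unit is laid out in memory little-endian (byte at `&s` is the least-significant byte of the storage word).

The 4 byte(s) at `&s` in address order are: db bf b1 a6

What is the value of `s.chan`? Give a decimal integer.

3

[0]=0xdb [1]=0xbf [2]=0xb1 [3]=0xa6 (little-endian) → word 0xa6b1bfdb
slot [0+:3] = (word>>0) & 0x7 = 3
cnt [3+:1] = (word>>3) & 0x1 = 1
mode [4+:8] = (word>>4) & 0xff = 253
chan [12+:3] = (word>>12) & 0x7 = 3  ←
ver [15+:16] = (word>>15) & 0xffff = 19811
addr_hi [31+:1] = (word>>31) & 0x1 = 1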